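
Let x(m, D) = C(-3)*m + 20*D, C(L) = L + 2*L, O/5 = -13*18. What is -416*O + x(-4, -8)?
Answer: 486596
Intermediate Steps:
O = -1170 (O = 5*(-13*18) = 5*(-234) = -1170)
C(L) = 3*L
x(m, D) = -9*m + 20*D (x(m, D) = (3*(-3))*m + 20*D = -9*m + 20*D)
-416*O + x(-4, -8) = -416*(-1170) + (-9*(-4) + 20*(-8)) = 486720 + (36 - 160) = 486720 - 124 = 486596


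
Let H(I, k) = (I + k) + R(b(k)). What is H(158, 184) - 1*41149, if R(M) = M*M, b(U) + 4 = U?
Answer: -8407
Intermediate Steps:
b(U) = -4 + U
R(M) = M²
H(I, k) = I + k + (-4 + k)² (H(I, k) = (I + k) + (-4 + k)² = I + k + (-4 + k)²)
H(158, 184) - 1*41149 = (158 + 184 + (-4 + 184)²) - 1*41149 = (158 + 184 + 180²) - 41149 = (158 + 184 + 32400) - 41149 = 32742 - 41149 = -8407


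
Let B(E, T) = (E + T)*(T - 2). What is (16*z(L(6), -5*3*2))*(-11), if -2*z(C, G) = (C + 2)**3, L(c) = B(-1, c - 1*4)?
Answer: 704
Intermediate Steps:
B(E, T) = (-2 + T)*(E + T) (B(E, T) = (E + T)*(-2 + T) = (-2 + T)*(E + T))
L(c) = 14 + (-4 + c)**2 - 3*c (L(c) = (c - 1*4)**2 - 2*(-1) - 2*(c - 1*4) - (c - 1*4) = (c - 4)**2 + 2 - 2*(c - 4) - (c - 4) = (-4 + c)**2 + 2 - 2*(-4 + c) - (-4 + c) = (-4 + c)**2 + 2 + (8 - 2*c) + (4 - c) = 14 + (-4 + c)**2 - 3*c)
z(C, G) = -(2 + C)**3/2 (z(C, G) = -(C + 2)**3/2 = -(2 + C)**3/2)
(16*z(L(6), -5*3*2))*(-11) = (16*(-(2 + (30 + 6**2 - 11*6))**3/2))*(-11) = (16*(-(2 + (30 + 36 - 66))**3/2))*(-11) = (16*(-(2 + 0)**3/2))*(-11) = (16*(-1/2*2**3))*(-11) = (16*(-1/2*8))*(-11) = (16*(-4))*(-11) = -64*(-11) = 704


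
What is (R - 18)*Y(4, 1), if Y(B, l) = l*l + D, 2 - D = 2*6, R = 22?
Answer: -36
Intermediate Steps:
D = -10 (D = 2 - 2*6 = 2 - 1*12 = 2 - 12 = -10)
Y(B, l) = -10 + l² (Y(B, l) = l*l - 10 = l² - 10 = -10 + l²)
(R - 18)*Y(4, 1) = (22 - 18)*(-10 + 1²) = 4*(-10 + 1) = 4*(-9) = -36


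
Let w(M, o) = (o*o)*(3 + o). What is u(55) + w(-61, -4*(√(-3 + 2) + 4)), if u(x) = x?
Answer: -2553 - 2624*I ≈ -2553.0 - 2624.0*I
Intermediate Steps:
w(M, o) = o²*(3 + o)
u(55) + w(-61, -4*(√(-3 + 2) + 4)) = 55 + (-4*(√(-3 + 2) + 4))²*(3 - 4*(√(-3 + 2) + 4)) = 55 + (-4*(√(-1) + 4))²*(3 - 4*(√(-1) + 4)) = 55 + (-4*(I + 4))²*(3 - 4*(I + 4)) = 55 + (-4*(4 + I))²*(3 - 4*(4 + I)) = 55 + (-16 - 4*I)²*(3 + (-16 - 4*I)) = 55 + (-16 - 4*I)²*(-13 - 4*I)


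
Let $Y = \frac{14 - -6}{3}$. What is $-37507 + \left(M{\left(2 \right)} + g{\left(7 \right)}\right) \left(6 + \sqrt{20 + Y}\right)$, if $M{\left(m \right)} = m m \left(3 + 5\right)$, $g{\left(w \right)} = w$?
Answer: $-37273 + 52 \sqrt{15} \approx -37072.0$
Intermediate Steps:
$Y = \frac{20}{3}$ ($Y = \left(14 + 6\right) \frac{1}{3} = 20 \cdot \frac{1}{3} = \frac{20}{3} \approx 6.6667$)
$M{\left(m \right)} = 8 m^{2}$ ($M{\left(m \right)} = m^{2} \cdot 8 = 8 m^{2}$)
$-37507 + \left(M{\left(2 \right)} + g{\left(7 \right)}\right) \left(6 + \sqrt{20 + Y}\right) = -37507 + \left(8 \cdot 2^{2} + 7\right) \left(6 + \sqrt{20 + \frac{20}{3}}\right) = -37507 + \left(8 \cdot 4 + 7\right) \left(6 + \sqrt{\frac{80}{3}}\right) = -37507 + \left(32 + 7\right) \left(6 + \frac{4 \sqrt{15}}{3}\right) = -37507 + 39 \left(6 + \frac{4 \sqrt{15}}{3}\right) = -37507 + \left(234 + 52 \sqrt{15}\right) = -37273 + 52 \sqrt{15}$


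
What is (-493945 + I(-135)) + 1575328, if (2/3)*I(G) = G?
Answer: 2162361/2 ≈ 1.0812e+6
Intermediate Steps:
I(G) = 3*G/2
(-493945 + I(-135)) + 1575328 = (-493945 + (3/2)*(-135)) + 1575328 = (-493945 - 405/2) + 1575328 = -988295/2 + 1575328 = 2162361/2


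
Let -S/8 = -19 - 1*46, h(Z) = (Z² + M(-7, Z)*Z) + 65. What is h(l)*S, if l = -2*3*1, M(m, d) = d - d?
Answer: 52520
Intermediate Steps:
M(m, d) = 0
l = -6 (l = -6*1 = -6)
h(Z) = 65 + Z² (h(Z) = (Z² + 0*Z) + 65 = (Z² + 0) + 65 = Z² + 65 = 65 + Z²)
S = 520 (S = -8*(-19 - 1*46) = -8*(-19 - 46) = -8*(-65) = 520)
h(l)*S = (65 + (-6)²)*520 = (65 + 36)*520 = 101*520 = 52520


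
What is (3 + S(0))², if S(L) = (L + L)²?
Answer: 9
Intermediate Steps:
S(L) = 4*L² (S(L) = (2*L)² = 4*L²)
(3 + S(0))² = (3 + 4*0²)² = (3 + 4*0)² = (3 + 0)² = 3² = 9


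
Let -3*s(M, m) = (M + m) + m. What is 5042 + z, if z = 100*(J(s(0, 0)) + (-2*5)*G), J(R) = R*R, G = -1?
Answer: 6042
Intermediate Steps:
s(M, m) = -2*m/3 - M/3 (s(M, m) = -((M + m) + m)/3 = -(M + 2*m)/3 = -2*m/3 - M/3)
J(R) = R²
z = 1000 (z = 100*((-⅔*0 - ⅓*0)² - 2*5*(-1)) = 100*((0 + 0)² - 10*(-1)) = 100*(0² + 10) = 100*(0 + 10) = 100*10 = 1000)
5042 + z = 5042 + 1000 = 6042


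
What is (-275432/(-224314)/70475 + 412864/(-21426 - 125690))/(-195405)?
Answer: 815841507316436/56806372560220964625 ≈ 1.4362e-5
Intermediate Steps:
(-275432/(-224314)/70475 + 412864/(-21426 - 125690))/(-195405) = (-275432*(-1/224314)*(1/70475) + 412864/(-147116))*(-1/195405) = ((137716/112157)*(1/70475) + 412864*(-1/147116))*(-1/195405) = (137716/7904264575 - 103216/36779)*(-1/195405) = -815841507316436/290710946803925*(-1/195405) = 815841507316436/56806372560220964625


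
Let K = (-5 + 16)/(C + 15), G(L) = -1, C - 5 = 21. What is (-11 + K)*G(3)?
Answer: 440/41 ≈ 10.732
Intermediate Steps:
C = 26 (C = 5 + 21 = 26)
K = 11/41 (K = (-5 + 16)/(26 + 15) = 11/41 ≈ 0.26829)
(-11 + K)*G(3) = (-11 + 11/41)*(-1) = -440/41*(-1) = 440/41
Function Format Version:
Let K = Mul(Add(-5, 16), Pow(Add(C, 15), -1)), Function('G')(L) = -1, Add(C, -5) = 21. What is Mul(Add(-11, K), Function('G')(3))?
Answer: Rational(440, 41) ≈ 10.732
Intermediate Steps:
C = 26 (C = Add(5, 21) = 26)
K = Rational(11, 41) (K = Mul(Add(-5, 16), Pow(Add(26, 15), -1)) = Mul(11, Pow(41, -1)) = Mul(11, Rational(1, 41)) = Rational(11, 41) ≈ 0.26829)
Mul(Add(-11, K), Function('G')(3)) = Mul(Add(-11, Rational(11, 41)), -1) = Mul(Rational(-440, 41), -1) = Rational(440, 41)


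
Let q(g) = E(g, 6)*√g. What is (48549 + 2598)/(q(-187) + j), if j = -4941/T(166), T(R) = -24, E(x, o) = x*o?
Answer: 74879208/1674337369 + 408084864*I*√187/1674337369 ≈ 0.044722 + 3.3329*I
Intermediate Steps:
E(x, o) = o*x
q(g) = 6*g^(3/2) (q(g) = (6*g)*√g = 6*g^(3/2))
j = 1647/8 (j = -4941/(-24) = -4941*(-1/24) = 1647/8 ≈ 205.88)
(48549 + 2598)/(q(-187) + j) = (48549 + 2598)/(6*(-187)^(3/2) + 1647/8) = 51147/(6*(-187*I*√187) + 1647/8) = 51147/(-1122*I*√187 + 1647/8) = 51147/(1647/8 - 1122*I*√187)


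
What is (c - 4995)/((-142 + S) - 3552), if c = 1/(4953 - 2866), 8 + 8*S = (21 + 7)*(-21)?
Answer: 20849128/15729719 ≈ 1.3255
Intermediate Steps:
S = -149/2 (S = -1 + ((21 + 7)*(-21))/8 = -1 + (28*(-21))/8 = -1 + (1/8)*(-588) = -1 - 147/2 = -149/2 ≈ -74.500)
c = 1/2087 ≈ 0.00047916
(c - 4995)/((-142 + S) - 3552) = (1/2087 - 4995)/((-142 - 149/2) - 3552) = -10424564/(2087*(-433/2 - 3552)) = -10424564/(2087*(-7537/2)) = -10424564/2087*(-2/7537) = 20849128/15729719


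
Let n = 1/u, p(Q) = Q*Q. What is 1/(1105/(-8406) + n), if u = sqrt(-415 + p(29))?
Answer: -659492730/74915969 - 11776806*sqrt(426)/74915969 ≈ -12.048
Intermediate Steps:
p(Q) = Q**2
u = sqrt(426) (u = sqrt(-415 + 29**2) = sqrt(-415 + 841) = sqrt(426) ≈ 20.640)
n = sqrt(426)/426 (n = 1/(sqrt(426)) = sqrt(426)/426 ≈ 0.048450)
1/(1105/(-8406) + n) = 1/(1105/(-8406) + sqrt(426)/426) = 1/(1105*(-1/8406) + sqrt(426)/426) = 1/(-1105/8406 + sqrt(426)/426)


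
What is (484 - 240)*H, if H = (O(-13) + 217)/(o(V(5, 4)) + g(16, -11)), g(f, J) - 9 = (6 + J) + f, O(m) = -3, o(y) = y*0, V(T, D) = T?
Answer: 13054/5 ≈ 2610.8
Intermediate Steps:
o(y) = 0
g(f, J) = 15 + J + f (g(f, J) = 9 + ((6 + J) + f) = 9 + (6 + J + f) = 15 + J + f)
H = 107/10 (H = (-3 + 217)/(0 + (15 - 11 + 16)) = 214/(0 + 20) = 214/20 = 214*(1/20) = 107/10 ≈ 10.700)
(484 - 240)*H = (484 - 240)*(107/10) = 244*(107/10) = 13054/5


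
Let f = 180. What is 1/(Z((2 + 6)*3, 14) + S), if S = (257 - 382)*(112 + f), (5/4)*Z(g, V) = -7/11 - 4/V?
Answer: -385/14052784 ≈ -2.7397e-5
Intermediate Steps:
Z(g, V) = -28/55 - 16/(5*V) (Z(g, V) = 4*(-7/11 - 4/V)/5 = -28/55 - 16/(5*V))
S = -36500 (S = (257 - 382)*(112 + 180) = -125*292 = -36500)
1/(Z((2 + 6)*3, 14) + S) = 1/((4/55)*(-44 - 7*14)/14 - 36500) = 1/((4/55)*(1/14)*(-44 - 98) - 36500) = 1/((4/55)*(1/14)*(-142) - 36500) = 1/(-284/385 - 36500) = 1/(-14052784/385) = -385/14052784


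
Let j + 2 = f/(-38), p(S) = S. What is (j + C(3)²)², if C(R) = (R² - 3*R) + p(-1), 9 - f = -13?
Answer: 900/361 ≈ 2.4931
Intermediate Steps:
f = 22 (f = 9 - 1*(-13) = 9 + 13 = 22)
C(R) = -1 + R² - 3*R (C(R) = (R² - 3*R) - 1 = -1 + R² - 3*R)
j = -49/19 (j = -2 + 22/(-38) = -2 + 22*(-1/38) = -2 - 11/19 = -49/19 ≈ -2.5789)
(j + C(3)²)² = (-49/19 + (-1 + 3² - 3*3)²)² = (-49/19 + (-1 + 9 - 9)²)² = (-49/19 + (-1)²)² = (-49/19 + 1)² = (-30/19)² = 900/361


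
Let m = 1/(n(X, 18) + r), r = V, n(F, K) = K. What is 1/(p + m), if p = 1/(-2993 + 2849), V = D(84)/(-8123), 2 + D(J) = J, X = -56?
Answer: 5260752/255895 ≈ 20.558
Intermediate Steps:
D(J) = -2 + J
V = -82/8123 (V = (-2 + 84)/(-8123) = 82*(-1/8123) = -82/8123 ≈ -0.010095)
r = -82/8123 ≈ -0.010095
m = 8123/146132 (m = 1/(18 - 82/8123) = 1/(146132/8123) = 8123/146132 ≈ 0.055587)
p = -1/144 (p = 1/(-144) = -1/144 ≈ -0.0069444)
1/(p + m) = 1/(-1/144 + 8123/146132) = 1/(255895/5260752) = 5260752/255895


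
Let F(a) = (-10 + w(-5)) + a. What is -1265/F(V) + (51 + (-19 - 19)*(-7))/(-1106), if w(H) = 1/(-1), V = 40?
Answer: -1408283/32074 ≈ -43.907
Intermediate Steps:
w(H) = -1
F(a) = -11 + a (F(a) = (-10 - 1) + a = -11 + a)
-1265/F(V) + (51 + (-19 - 19)*(-7))/(-1106) = -1265/(-11 + 40) + (51 + (-19 - 19)*(-7))/(-1106) = -1265/29 + (51 - 38*(-7))*(-1/1106) = -1265*1/29 + (51 + 266)*(-1/1106) = -1265/29 + 317*(-1/1106) = -1265/29 - 317/1106 = -1408283/32074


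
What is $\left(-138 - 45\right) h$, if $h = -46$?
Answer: $8418$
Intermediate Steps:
$\left(-138 - 45\right) h = \left(-138 - 45\right) \left(-46\right) = \left(-183\right) \left(-46\right) = 8418$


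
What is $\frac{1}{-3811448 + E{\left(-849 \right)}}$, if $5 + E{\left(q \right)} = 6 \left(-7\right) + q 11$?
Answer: $- \frac{1}{3820834} \approx -2.6172 \cdot 10^{-7}$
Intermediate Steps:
$E{\left(q \right)} = -47 + 11 q$ ($E{\left(q \right)} = -5 + \left(6 \left(-7\right) + q 11\right) = -5 + \left(-42 + 11 q\right) = -47 + 11 q$)
$\frac{1}{-3811448 + E{\left(-849 \right)}} = \frac{1}{-3811448 + \left(-47 + 11 \left(-849\right)\right)} = \frac{1}{-3811448 - 9386} = \frac{1}{-3820834} = - \frac{1}{3820834}$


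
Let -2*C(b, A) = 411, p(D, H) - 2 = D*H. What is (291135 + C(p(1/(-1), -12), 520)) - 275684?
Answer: 30491/2 ≈ 15246.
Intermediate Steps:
p(D, H) = 2 + D*H
C(b, A) = -411/2 (C(b, A) = -1/2*411 = -411/2)
(291135 + C(p(1/(-1), -12), 520)) - 275684 = (291135 - 411/2) - 275684 = 581859/2 - 275684 = 30491/2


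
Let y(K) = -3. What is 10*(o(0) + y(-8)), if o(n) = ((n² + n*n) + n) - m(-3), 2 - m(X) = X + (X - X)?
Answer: -80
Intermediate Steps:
m(X) = 2 - X (m(X) = 2 - (X + (X - X)) = 2 - (X + 0) = 2 - X)
o(n) = -5 + n + 2*n² (o(n) = ((n² + n*n) + n) - (2 - 1*(-3)) = ((n² + n²) + n) - (2 + 3) = (2*n² + n) - 1*5 = (n + 2*n²) - 5 = -5 + n + 2*n²)
10*(o(0) + y(-8)) = 10*((-5 + 0 + 2*0²) - 3) = 10*((-5 + 0 + 2*0) - 3) = 10*((-5 + 0 + 0) - 3) = 10*(-5 - 3) = 10*(-8) = -80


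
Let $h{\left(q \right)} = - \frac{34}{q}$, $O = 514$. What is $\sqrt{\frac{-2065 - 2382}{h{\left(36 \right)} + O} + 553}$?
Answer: $\frac{\sqrt{46423504615}}{9235} \approx 23.331$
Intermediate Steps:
$\sqrt{\frac{-2065 - 2382}{h{\left(36 \right)} + O} + 553} = \sqrt{\frac{-2065 - 2382}{- \frac{34}{36} + 514} + 553} = \sqrt{- \frac{4447}{\left(-34\right) \frac{1}{36} + 514} + 553} = \sqrt{- \frac{4447}{- \frac{17}{18} + 514} + 553} = \sqrt{- \frac{4447}{\frac{9235}{18}} + 553} = \sqrt{\left(-4447\right) \frac{18}{9235} + 553} = \sqrt{- \frac{80046}{9235} + 553} = \sqrt{\frac{5026909}{9235}} = \frac{\sqrt{46423504615}}{9235}$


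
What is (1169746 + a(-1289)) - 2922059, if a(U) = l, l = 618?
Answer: -1751695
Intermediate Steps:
a(U) = 618
(1169746 + a(-1289)) - 2922059 = (1169746 + 618) - 2922059 = 1170364 - 2922059 = -1751695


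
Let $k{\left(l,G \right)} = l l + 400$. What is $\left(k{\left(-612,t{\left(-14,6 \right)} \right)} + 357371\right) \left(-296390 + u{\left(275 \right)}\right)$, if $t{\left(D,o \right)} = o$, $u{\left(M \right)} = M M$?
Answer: $-161669520975$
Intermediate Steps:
$u{\left(M \right)} = M^{2}$
$k{\left(l,G \right)} = 400 + l^{2}$ ($k{\left(l,G \right)} = l^{2} + 400 = 400 + l^{2}$)
$\left(k{\left(-612,t{\left(-14,6 \right)} \right)} + 357371\right) \left(-296390 + u{\left(275 \right)}\right) = \left(\left(400 + \left(-612\right)^{2}\right) + 357371\right) \left(-296390 + 275^{2}\right) = \left(\left(400 + 374544\right) + 357371\right) \left(-296390 + 75625\right) = \left(374944 + 357371\right) \left(-220765\right) = 732315 \left(-220765\right) = -161669520975$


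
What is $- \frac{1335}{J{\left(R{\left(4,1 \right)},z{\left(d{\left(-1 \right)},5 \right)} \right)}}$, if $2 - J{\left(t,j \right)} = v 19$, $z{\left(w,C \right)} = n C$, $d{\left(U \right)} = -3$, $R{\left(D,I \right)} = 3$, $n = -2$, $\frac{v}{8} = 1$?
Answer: $\frac{89}{10} \approx 8.9$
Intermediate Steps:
$v = 8$ ($v = 8 \cdot 1 = 8$)
$z{\left(w,C \right)} = - 2 C$
$J{\left(t,j \right)} = -150$ ($J{\left(t,j \right)} = 2 - 8 \cdot 19 = 2 - 152 = -150$)
$- \frac{1335}{J{\left(R{\left(4,1 \right)},z{\left(d{\left(-1 \right)},5 \right)} \right)}} = - \frac{1335}{-150} = \left(-1335\right) \left(- \frac{1}{150}\right) = \frac{89}{10}$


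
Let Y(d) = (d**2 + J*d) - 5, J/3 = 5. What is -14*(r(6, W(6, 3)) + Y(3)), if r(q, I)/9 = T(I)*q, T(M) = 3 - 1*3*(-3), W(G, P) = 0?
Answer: -9758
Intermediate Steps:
J = 15 (J = 3*5 = 15)
T(M) = 12 (T(M) = 3 - 3*(-3) = 3 + 9 = 12)
Y(d) = -5 + d**2 + 15*d (Y(d) = (d**2 + 15*d) - 5 = -5 + d**2 + 15*d)
r(q, I) = 108*q (r(q, I) = 9*(12*q) = 108*q)
-14*(r(6, W(6, 3)) + Y(3)) = -14*(108*6 + (-5 + 3**2 + 15*3)) = -14*(648 + (-5 + 9 + 45)) = -14*(648 + 49) = -14*697 = -9758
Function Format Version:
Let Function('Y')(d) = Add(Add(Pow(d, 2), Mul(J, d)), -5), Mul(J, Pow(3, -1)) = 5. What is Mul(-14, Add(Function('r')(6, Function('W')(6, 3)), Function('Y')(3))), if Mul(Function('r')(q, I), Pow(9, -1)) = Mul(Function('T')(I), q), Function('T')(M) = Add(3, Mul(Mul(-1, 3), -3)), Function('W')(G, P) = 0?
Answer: -9758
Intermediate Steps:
J = 15 (J = Mul(3, 5) = 15)
Function('T')(M) = 12 (Function('T')(M) = Add(3, Mul(-3, -3)) = Add(3, 9) = 12)
Function('Y')(d) = Add(-5, Pow(d, 2), Mul(15, d)) (Function('Y')(d) = Add(Add(Pow(d, 2), Mul(15, d)), -5) = Add(-5, Pow(d, 2), Mul(15, d)))
Function('r')(q, I) = Mul(108, q) (Function('r')(q, I) = Mul(9, Mul(12, q)) = Mul(108, q))
Mul(-14, Add(Function('r')(6, Function('W')(6, 3)), Function('Y')(3))) = Mul(-14, Add(Mul(108, 6), Add(-5, Pow(3, 2), Mul(15, 3)))) = Mul(-14, Add(648, Add(-5, 9, 45))) = Mul(-14, Add(648, 49)) = Mul(-14, 697) = -9758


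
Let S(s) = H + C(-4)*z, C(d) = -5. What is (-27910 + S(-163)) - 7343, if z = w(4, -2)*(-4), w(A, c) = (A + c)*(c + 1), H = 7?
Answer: -35286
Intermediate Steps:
w(A, c) = (1 + c)*(A + c) (w(A, c) = (A + c)*(1 + c) = (1 + c)*(A + c))
z = 8 (z = (4 - 2 + (-2)² + 4*(-2))*(-4) = (4 - 2 + 4 - 8)*(-4) = -2*(-4) = 8)
S(s) = -33 (S(s) = 7 - 5*8 = 7 - 40 = -33)
(-27910 + S(-163)) - 7343 = (-27910 - 33) - 7343 = -27943 - 7343 = -35286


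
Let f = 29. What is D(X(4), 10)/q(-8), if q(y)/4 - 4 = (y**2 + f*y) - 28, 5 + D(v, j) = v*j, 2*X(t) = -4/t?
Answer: 5/384 ≈ 0.013021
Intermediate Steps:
X(t) = -2/t (X(t) = (-4/t)/2 = -2/t)
D(v, j) = -5 + j*v (D(v, j) = -5 + v*j = -5 + j*v)
q(y) = -96 + 4*y**2 + 116*y (q(y) = 16 + 4*((y**2 + 29*y) - 28) = 16 + 4*(-28 + y**2 + 29*y) = 16 + (-112 + 4*y**2 + 116*y) = -96 + 4*y**2 + 116*y)
D(X(4), 10)/q(-8) = (-5 + 10*(-2/4))/(-96 + 4*(-8)**2 + 116*(-8)) = (-5 + 10*(-2*1/4))/(-96 + 4*64 - 928) = (-5 + 10*(-1/2))/(-96 + 256 - 928) = (-5 - 5)/(-768) = -10*(-1/768) = 5/384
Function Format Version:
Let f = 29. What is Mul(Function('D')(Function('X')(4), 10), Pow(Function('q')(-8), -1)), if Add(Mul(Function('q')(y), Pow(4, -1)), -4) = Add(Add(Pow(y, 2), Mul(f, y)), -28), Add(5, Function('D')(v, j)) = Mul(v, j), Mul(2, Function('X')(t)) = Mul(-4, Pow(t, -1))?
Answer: Rational(5, 384) ≈ 0.013021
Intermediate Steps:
Function('X')(t) = Mul(-2, Pow(t, -1)) (Function('X')(t) = Mul(Rational(1, 2), Mul(-4, Pow(t, -1))) = Mul(-2, Pow(t, -1)))
Function('D')(v, j) = Add(-5, Mul(j, v)) (Function('D')(v, j) = Add(-5, Mul(v, j)) = Add(-5, Mul(j, v)))
Function('q')(y) = Add(-96, Mul(4, Pow(y, 2)), Mul(116, y)) (Function('q')(y) = Add(16, Mul(4, Add(Add(Pow(y, 2), Mul(29, y)), -28))) = Add(16, Mul(4, Add(-28, Pow(y, 2), Mul(29, y)))) = Add(16, Add(-112, Mul(4, Pow(y, 2)), Mul(116, y))) = Add(-96, Mul(4, Pow(y, 2)), Mul(116, y)))
Mul(Function('D')(Function('X')(4), 10), Pow(Function('q')(-8), -1)) = Mul(Add(-5, Mul(10, Mul(-2, Pow(4, -1)))), Pow(Add(-96, Mul(4, Pow(-8, 2)), Mul(116, -8)), -1)) = Mul(Add(-5, Mul(10, Mul(-2, Rational(1, 4)))), Pow(Add(-96, Mul(4, 64), -928), -1)) = Mul(Add(-5, Mul(10, Rational(-1, 2))), Pow(Add(-96, 256, -928), -1)) = Mul(Add(-5, -5), Pow(-768, -1)) = Mul(-10, Rational(-1, 768)) = Rational(5, 384)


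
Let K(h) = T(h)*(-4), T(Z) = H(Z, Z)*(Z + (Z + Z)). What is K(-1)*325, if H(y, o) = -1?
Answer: -3900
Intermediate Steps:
T(Z) = -3*Z (T(Z) = -(Z + (Z + Z)) = -(Z + 2*Z) = -3*Z)
K(h) = 12*h (K(h) = -3*h*(-4) = 12*h)
K(-1)*325 = (12*(-1))*325 = -12*325 = -3900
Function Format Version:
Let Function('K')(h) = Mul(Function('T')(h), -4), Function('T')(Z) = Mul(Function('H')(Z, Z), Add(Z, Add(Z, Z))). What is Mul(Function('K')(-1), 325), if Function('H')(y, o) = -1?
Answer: -3900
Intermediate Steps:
Function('T')(Z) = Mul(-3, Z) (Function('T')(Z) = Mul(-1, Add(Z, Add(Z, Z))) = Mul(-1, Add(Z, Mul(2, Z))) = Mul(-1, Mul(3, Z)) = Mul(-3, Z))
Function('K')(h) = Mul(12, h) (Function('K')(h) = Mul(Mul(-3, h), -4) = Mul(12, h))
Mul(Function('K')(-1), 325) = Mul(Mul(12, -1), 325) = Mul(-12, 325) = -3900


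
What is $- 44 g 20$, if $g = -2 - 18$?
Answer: $17600$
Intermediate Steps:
$g = -20$
$- 44 g 20 = \left(-44\right) \left(-20\right) 20 = 880 \cdot 20 = 17600$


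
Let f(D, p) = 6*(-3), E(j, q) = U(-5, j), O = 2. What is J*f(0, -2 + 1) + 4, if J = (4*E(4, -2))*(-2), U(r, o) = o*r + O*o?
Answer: -1724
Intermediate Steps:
U(r, o) = 2*o + o*r (U(r, o) = o*r + 2*o = 2*o + o*r)
E(j, q) = -3*j (E(j, q) = j*(2 - 5) = j*(-3) = -3*j)
J = 96 (J = (4*(-3*4))*(-2) = (4*(-12))*(-2) = -48*(-2) = 96)
f(D, p) = -18
J*f(0, -2 + 1) + 4 = 96*(-18) + 4 = -1728 + 4 = -1724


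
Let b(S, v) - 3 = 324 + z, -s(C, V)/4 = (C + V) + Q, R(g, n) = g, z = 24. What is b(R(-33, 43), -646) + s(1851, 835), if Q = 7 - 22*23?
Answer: -8397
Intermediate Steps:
Q = -499 (Q = 7 - 506 = -499)
s(C, V) = 1996 - 4*C - 4*V (s(C, V) = -4*((C + V) - 499) = -4*(-499 + C + V) = 1996 - 4*C - 4*V)
b(S, v) = 351 (b(S, v) = 3 + (324 + 24) = 3 + 348 = 351)
b(R(-33, 43), -646) + s(1851, 835) = 351 + (1996 - 4*1851 - 4*835) = 351 + (1996 - 7404 - 3340) = 351 - 8748 = -8397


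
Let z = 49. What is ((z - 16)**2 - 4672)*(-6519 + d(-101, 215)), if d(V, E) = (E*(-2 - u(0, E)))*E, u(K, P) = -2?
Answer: 23357577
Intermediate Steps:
d(V, E) = 0 (d(V, E) = (E*(-2 - 1*(-2)))*E = (E*(-2 + 2))*E = (E*0)*E = 0*E = 0)
((z - 16)**2 - 4672)*(-6519 + d(-101, 215)) = ((49 - 16)**2 - 4672)*(-6519 + 0) = (33**2 - 4672)*(-6519) = (1089 - 4672)*(-6519) = -3583*(-6519) = 23357577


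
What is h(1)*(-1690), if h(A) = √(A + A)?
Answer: -1690*√2 ≈ -2390.0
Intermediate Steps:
h(A) = √2*√A (h(A) = √(2*A) = √2*√A)
h(1)*(-1690) = (√2*√1)*(-1690) = (√2*1)*(-1690) = √2*(-1690) = -1690*√2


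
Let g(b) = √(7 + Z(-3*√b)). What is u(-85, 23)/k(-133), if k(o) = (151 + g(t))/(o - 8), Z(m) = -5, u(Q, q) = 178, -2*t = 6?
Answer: -3789798/22799 + 25098*√2/22799 ≈ -164.67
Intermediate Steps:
t = -3 (t = -½*6 = -3)
g(b) = √2 (g(b) = √(7 - 5) = √2)
k(o) = (151 + √2)/(-8 + o) (k(o) = (151 + √2)/(o - 8) = (151 + √2)/(-8 + o))
u(-85, 23)/k(-133) = 178/(((151 + √2)/(-8 - 133))) = 178/(((151 + √2)/(-141))) = 178/((-(151 + √2)/141)) = 178/(-151/141 - √2/141)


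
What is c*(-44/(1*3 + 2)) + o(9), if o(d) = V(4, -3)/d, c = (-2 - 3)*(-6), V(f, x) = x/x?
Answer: -2375/9 ≈ -263.89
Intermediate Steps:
V(f, x) = 1
c = 30 (c = -5*(-6) = 30)
o(d) = 1/d
c*(-44/(1*3 + 2)) + o(9) = 30*(-44/(1*3 + 2)) + 1/9 = 30*(-44/(3 + 2)) + 1/9 = 30*(-44/5) + 1/9 = -264 + 1/9 = -2375/9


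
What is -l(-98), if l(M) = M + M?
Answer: 196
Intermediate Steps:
l(M) = 2*M
-l(-98) = -2*(-98) = -1*(-196) = 196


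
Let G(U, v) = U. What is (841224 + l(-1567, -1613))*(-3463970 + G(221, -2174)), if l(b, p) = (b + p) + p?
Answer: -2897187039819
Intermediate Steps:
l(b, p) = b + 2*p
(841224 + l(-1567, -1613))*(-3463970 + G(221, -2174)) = (841224 + (-1567 + 2*(-1613)))*(-3463970 + 221) = (841224 + (-1567 - 3226))*(-3463749) = (841224 - 4793)*(-3463749) = 836431*(-3463749) = -2897187039819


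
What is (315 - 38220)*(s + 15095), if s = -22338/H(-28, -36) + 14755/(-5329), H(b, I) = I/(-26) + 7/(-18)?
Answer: 345534352301040/1241657 ≈ 2.7828e+8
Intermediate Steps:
H(b, I) = -7/18 - I/26 (H(b, I) = I*(-1/26) + 7*(-1/18) = -I/26 - 7/18 = -7/18 - I/26)
s = -27858611183/1241657 (s = -22338/(-7/18 - 1/26*(-36)) + 14755/(-5329) = -22338/(-7/18 + 18/13) + 14755*(-1/5329) = -22338/233/234 - 14755/5329 = -22338*234/233 - 14755/5329 = -5227092/233 - 14755/5329 = -27858611183/1241657 ≈ -22437.)
(315 - 38220)*(s + 15095) = (315 - 38220)*(-27858611183/1241657 + 15095) = -37905*(-9115798768/1241657) = 345534352301040/1241657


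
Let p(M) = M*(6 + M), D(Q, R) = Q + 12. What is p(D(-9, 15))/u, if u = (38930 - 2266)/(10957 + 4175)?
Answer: 102141/9166 ≈ 11.143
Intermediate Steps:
D(Q, R) = 12 + Q
u = 9166/3783 (u = 36664/15132 = 36664*(1/15132) = 9166/3783 ≈ 2.4229)
p(D(-9, 15))/u = ((12 - 9)*(6 + (12 - 9)))/(9166/3783) = (3*(6 + 3))*(3783/9166) = (3*9)*(3783/9166) = 27*(3783/9166) = 102141/9166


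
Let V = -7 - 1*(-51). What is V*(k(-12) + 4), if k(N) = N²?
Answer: 6512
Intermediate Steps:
V = 44 (V = -7 + 51 = 44)
V*(k(-12) + 4) = 44*((-12)² + 4) = 44*(144 + 4) = 44*148 = 6512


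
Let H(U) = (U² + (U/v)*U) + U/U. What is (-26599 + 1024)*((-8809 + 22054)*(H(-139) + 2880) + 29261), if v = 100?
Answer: -30347685525135/4 ≈ -7.5869e+12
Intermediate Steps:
H(U) = 1 + 101*U²/100 (H(U) = (U² + (U/100)*U) + U/U = (U² + (U*(1/100))*U) + 1 = (U² + (U/100)*U) + 1 = (U² + U²/100) + 1 = 101*U²/100 + 1 = 1 + 101*U²/100)
(-26599 + 1024)*((-8809 + 22054)*(H(-139) + 2880) + 29261) = (-26599 + 1024)*((-8809 + 22054)*((1 + (101/100)*(-139)²) + 2880) + 29261) = -25575*(13245*((1 + (101/100)*19321) + 2880) + 29261) = -25575*(13245*((1 + 1951421/100) + 2880) + 29261) = -25575*(13245*(1951521/100 + 2880) + 29261) = -25575*(13245*(2239521/100) + 29261) = -25575*(5932491129/20 + 29261) = -25575*5933076349/20 = -30347685525135/4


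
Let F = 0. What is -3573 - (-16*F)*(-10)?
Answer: -3573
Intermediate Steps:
-3573 - (-16*F)*(-10) = -3573 - (-16*0)*(-10) = -3573 - 0*(-10) = -3573 - 1*0 = -3573 + 0 = -3573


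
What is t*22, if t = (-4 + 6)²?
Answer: 88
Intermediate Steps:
t = 4 (t = 2² = 4)
t*22 = 4*22 = 88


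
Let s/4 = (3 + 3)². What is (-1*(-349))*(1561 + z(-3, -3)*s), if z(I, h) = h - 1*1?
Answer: 343765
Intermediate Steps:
z(I, h) = -1 + h (z(I, h) = h - 1 = -1 + h)
s = 144 (s = 4*(3 + 3)² = 4*6² = 4*36 = 144)
(-1*(-349))*(1561 + z(-3, -3)*s) = (-1*(-349))*(1561 + (-1 - 3)*144) = 349*(1561 - 4*144) = 349*(1561 - 576) = 349*985 = 343765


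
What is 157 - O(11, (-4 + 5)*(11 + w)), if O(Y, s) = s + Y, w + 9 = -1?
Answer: 145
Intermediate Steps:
w = -10 (w = -9 - 1 = -10)
O(Y, s) = Y + s
157 - O(11, (-4 + 5)*(11 + w)) = 157 - (11 + (-4 + 5)*(11 - 10)) = 157 - (11 + 1*1) = 157 - (11 + 1) = 157 - 1*12 = 157 - 12 = 145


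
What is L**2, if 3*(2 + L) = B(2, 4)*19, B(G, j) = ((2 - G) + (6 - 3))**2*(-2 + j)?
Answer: 12544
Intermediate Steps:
B(G, j) = (5 - G)**2*(-2 + j) (B(G, j) = ((2 - G) + 3)**2*(-2 + j) = (5 - G)**2*(-2 + j))
L = 112 (L = -2 + (((-5 + 2)**2*(-2 + 4))*19)/3 = -2 + (((-3)**2*2)*19)/3 = -2 + ((9*2)*19)/3 = -2 + (18*19)/3 = -2 + (1/3)*342 = -2 + 114 = 112)
L**2 = 112**2 = 12544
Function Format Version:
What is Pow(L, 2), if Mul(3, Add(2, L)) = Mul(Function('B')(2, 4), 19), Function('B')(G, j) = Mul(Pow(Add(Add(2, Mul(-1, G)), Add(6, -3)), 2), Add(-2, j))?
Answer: 12544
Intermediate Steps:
Function('B')(G, j) = Mul(Pow(Add(5, Mul(-1, G)), 2), Add(-2, j)) (Function('B')(G, j) = Mul(Pow(Add(Add(2, Mul(-1, G)), 3), 2), Add(-2, j)) = Mul(Pow(Add(5, Mul(-1, G)), 2), Add(-2, j)))
L = 112 (L = Add(-2, Mul(Rational(1, 3), Mul(Mul(Pow(Add(-5, 2), 2), Add(-2, 4)), 19))) = Add(-2, Mul(Rational(1, 3), Mul(Mul(Pow(-3, 2), 2), 19))) = Add(-2, Mul(Rational(1, 3), Mul(Mul(9, 2), 19))) = Add(-2, Mul(Rational(1, 3), Mul(18, 19))) = Add(-2, Mul(Rational(1, 3), 342)) = Add(-2, 114) = 112)
Pow(L, 2) = Pow(112, 2) = 12544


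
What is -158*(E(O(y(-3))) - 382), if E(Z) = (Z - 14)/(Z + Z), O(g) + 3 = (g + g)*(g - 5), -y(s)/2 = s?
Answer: 543599/9 ≈ 60400.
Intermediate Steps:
y(s) = -2*s
O(g) = -3 + 2*g*(-5 + g) (O(g) = -3 + (g + g)*(g - 5) = -3 + (2*g)*(-5 + g) = -3 + 2*g*(-5 + g))
E(Z) = (-14 + Z)/(2*Z) (E(Z) = (-14 + Z)/((2*Z)) = (-14 + Z)*(1/(2*Z)) = (-14 + Z)/(2*Z))
-158*(E(O(y(-3))) - 382) = -158*((-14 + (-3 - (-20)*(-3) + 2*(-2*(-3))**2))/(2*(-3 - (-20)*(-3) + 2*(-2*(-3))**2)) - 382) = -158*((-14 + (-3 - 10*6 + 2*6**2))/(2*(-3 - 10*6 + 2*6**2)) - 382) = -158*((-14 + (-3 - 60 + 2*36))/(2*(-3 - 60 + 2*36)) - 382) = -158*((-14 + (-3 - 60 + 72))/(2*(-3 - 60 + 72)) - 382) = -158*((1/2)*(-14 + 9)/9 - 382) = -158*((1/2)*(1/9)*(-5) - 382) = -158*(-5/18 - 382) = -158*(-6881/18) = 543599/9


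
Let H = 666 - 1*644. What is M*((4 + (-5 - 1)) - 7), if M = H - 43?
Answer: 189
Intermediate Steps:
H = 22 (H = 666 - 644 = 22)
M = -21 (M = 22 - 43 = -21)
M*((4 + (-5 - 1)) - 7) = -21*((4 + (-5 - 1)) - 7) = -21*((4 - 6) - 7) = -21*(-2 - 7) = -21*(-9) = 189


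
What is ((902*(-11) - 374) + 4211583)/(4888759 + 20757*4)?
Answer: 4201287/4971787 ≈ 0.84503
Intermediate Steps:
((902*(-11) - 374) + 4211583)/(4888759 + 20757*4) = ((-9922 - 374) + 4211583)/(4888759 + 83028) = (-10296 + 4211583)/4971787 = 4201287*(1/4971787) = 4201287/4971787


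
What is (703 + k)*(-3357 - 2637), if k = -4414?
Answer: 22243734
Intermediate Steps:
(703 + k)*(-3357 - 2637) = (703 - 4414)*(-3357 - 2637) = -3711*(-5994) = 22243734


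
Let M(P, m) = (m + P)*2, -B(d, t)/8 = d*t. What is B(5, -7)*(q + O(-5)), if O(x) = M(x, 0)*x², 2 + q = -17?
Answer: -75320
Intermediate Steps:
B(d, t) = -8*d*t
M(P, m) = 2*P + 2*m (M(P, m) = (P + m)*2 = 2*P + 2*m)
q = -19 (q = -2 - 17 = -19)
O(x) = 2*x³ (O(x) = (2*x + 2*0)*x² = (2*x + 0)*x² = (2*x)*x² = 2*x³)
B(5, -7)*(q + O(-5)) = (-8*5*(-7))*(-19 + 2*(-5)³) = 280*(-19 + 2*(-125)) = 280*(-19 - 250) = 280*(-269) = -75320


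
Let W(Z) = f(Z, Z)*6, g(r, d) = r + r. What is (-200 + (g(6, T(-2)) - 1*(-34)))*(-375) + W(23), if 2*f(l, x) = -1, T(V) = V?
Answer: 57747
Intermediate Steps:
f(l, x) = -½ (f(l, x) = (½)*(-1) = -½)
g(r, d) = 2*r
W(Z) = -3 (W(Z) = -½*6 = -3)
(-200 + (g(6, T(-2)) - 1*(-34)))*(-375) + W(23) = (-200 + (2*6 - 1*(-34)))*(-375) - 3 = (-200 + (12 + 34))*(-375) - 3 = (-200 + 46)*(-375) - 3 = -154*(-375) - 3 = 57750 - 3 = 57747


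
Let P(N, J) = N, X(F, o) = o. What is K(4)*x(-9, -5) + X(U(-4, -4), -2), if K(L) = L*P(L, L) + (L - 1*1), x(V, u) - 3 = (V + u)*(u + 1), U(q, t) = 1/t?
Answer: 1119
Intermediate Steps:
x(V, u) = 3 + (1 + u)*(V + u) (x(V, u) = 3 + (V + u)*(u + 1) = 3 + (V + u)*(1 + u) = 3 + (1 + u)*(V + u))
K(L) = -1 + L + L**2 (K(L) = L*L + (L - 1*1) = L**2 + (L - 1) = L**2 + (-1 + L) = -1 + L + L**2)
K(4)*x(-9, -5) + X(U(-4, -4), -2) = (-1 + 4 + 4**2)*(3 - 9 - 5 + (-5)**2 - 9*(-5)) - 2 = (-1 + 4 + 16)*(3 - 9 - 5 + 25 + 45) - 2 = 19*59 - 2 = 1121 - 2 = 1119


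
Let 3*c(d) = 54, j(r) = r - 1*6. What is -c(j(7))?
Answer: -18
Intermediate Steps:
j(r) = -6 + r (j(r) = r - 6 = -6 + r)
c(d) = 18 (c(d) = (⅓)*54 = 18)
-c(j(7)) = -1*18 = -18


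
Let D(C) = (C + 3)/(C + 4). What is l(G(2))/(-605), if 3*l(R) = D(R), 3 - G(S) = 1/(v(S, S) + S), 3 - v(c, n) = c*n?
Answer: -1/2178 ≈ -0.00045914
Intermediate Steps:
v(c, n) = 3 - c*n
D(C) = (3 + C)/(4 + C)
G(S) = 3 - 1/(3 + S - S**2) (G(S) = 3 - 1/((3 - S*S) + S) = 3 - 1/((3 - S**2) + S) = 3 - 1/(3 + S - S**2))
l(R) = (3 + R)/(3*(4 + R)) (l(R) = ((3 + R)/(4 + R))/3 = (3 + R)/(3*(4 + R)))
l(G(2))/(-605) = ((3 + (8 - 3*2**2 + 3*2)/(3 + 2 - 1*2**2))/(3*(4 + (8 - 3*2**2 + 3*2)/(3 + 2 - 1*2**2))))/(-605) = ((3 + (8 - 3*4 + 6)/(3 + 2 - 1*4))/(3*(4 + (8 - 3*4 + 6)/(3 + 2 - 1*4))))*(-1/605) = ((3 + (8 - 12 + 6)/(3 + 2 - 4))/(3*(4 + (8 - 12 + 6)/(3 + 2 - 4))))*(-1/605) = ((3 + 2/1)/(3*(4 + 2/1)))*(-1/605) = ((3 + 1*2)/(3*(4 + 1*2)))*(-1/605) = ((3 + 2)/(3*(4 + 2)))*(-1/605) = ((1/3)*5/6)*(-1/605) = ((1/3)*(1/6)*5)*(-1/605) = (5/18)*(-1/605) = -1/2178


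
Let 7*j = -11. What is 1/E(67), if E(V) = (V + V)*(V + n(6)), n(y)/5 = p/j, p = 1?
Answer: 11/94068 ≈ 0.00011694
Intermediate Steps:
j = -11/7 (j = (⅐)*(-11) = -11/7 ≈ -1.5714)
n(y) = -35/11 (n(y) = 5*(1/(-11/7)) = 5*(1*(-7/11)) = 5*(-7/11) = -35/11)
E(V) = 2*V*(-35/11 + V) (E(V) = (V + V)*(V - 35/11) = (2*V)*(-35/11 + V) = 2*V*(-35/11 + V))
1/E(67) = 1/((2/11)*67*(-35 + 11*67)) = 1/((2/11)*67*(-35 + 737)) = 1/((2/11)*67*702) = 1/(94068/11) = 11/94068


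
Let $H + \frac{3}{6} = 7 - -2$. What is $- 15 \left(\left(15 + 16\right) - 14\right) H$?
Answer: $- \frac{4335}{2} \approx -2167.5$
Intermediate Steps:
$H = \frac{17}{2}$ ($H = - \frac{1}{2} + \left(7 - -2\right) = - \frac{1}{2} + \left(7 + 2\right) = - \frac{1}{2} + 9 = \frac{17}{2} \approx 8.5$)
$- 15 \left(\left(15 + 16\right) - 14\right) H = - 15 \left(\left(15 + 16\right) - 14\right) \frac{17}{2} = - 15 \left(31 - 14\right) \frac{17}{2} = \left(-15\right) 17 \cdot \frac{17}{2} = \left(-255\right) \frac{17}{2} = - \frac{4335}{2}$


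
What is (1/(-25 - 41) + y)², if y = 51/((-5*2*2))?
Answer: 2866249/435600 ≈ 6.5800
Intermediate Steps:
y = -51/20 (y = 51/((-10*2)) = 51/(-20) = 51*(-1/20) = -51/20 ≈ -2.5500)
(1/(-25 - 41) + y)² = (1/(-25 - 41) - 51/20)² = (1/(-66) - 51/20)² = (-1/66 - 51/20)² = (-1693/660)² = 2866249/435600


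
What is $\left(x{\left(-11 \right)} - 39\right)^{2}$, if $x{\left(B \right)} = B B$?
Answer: $6724$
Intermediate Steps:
$x{\left(B \right)} = B^{2}$
$\left(x{\left(-11 \right)} - 39\right)^{2} = \left(\left(-11\right)^{2} - 39\right)^{2} = \left(121 - 39\right)^{2} = 82^{2} = 6724$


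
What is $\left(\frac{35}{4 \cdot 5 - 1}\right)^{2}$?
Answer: $\frac{1225}{361} \approx 3.3934$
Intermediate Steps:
$\left(\frac{35}{4 \cdot 5 - 1}\right)^{2} = \left(\frac{35}{20 - 1}\right)^{2} = \left(\frac{35}{19}\right)^{2} = \frac{1225}{361}$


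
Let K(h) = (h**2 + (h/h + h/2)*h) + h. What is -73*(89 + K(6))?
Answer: -11315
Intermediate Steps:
K(h) = h + h**2 + h*(1 + h/2) (K(h) = (h**2 + (1 + h*(1/2))*h) + h = (h**2 + (1 + h/2)*h) + h = (h**2 + h*(1 + h/2)) + h = h + h**2 + h*(1 + h/2))
-73*(89 + K(6)) = -73*(89 + (1/2)*6*(4 + 3*6)) = -73*(89 + (1/2)*6*(4 + 18)) = -73*(89 + (1/2)*6*22) = -73*(89 + 66) = -73*155 = -11315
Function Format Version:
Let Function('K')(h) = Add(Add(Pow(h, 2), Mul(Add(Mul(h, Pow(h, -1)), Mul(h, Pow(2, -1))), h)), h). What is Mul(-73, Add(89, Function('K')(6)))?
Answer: -11315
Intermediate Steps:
Function('K')(h) = Add(h, Pow(h, 2), Mul(h, Add(1, Mul(Rational(1, 2), h)))) (Function('K')(h) = Add(Add(Pow(h, 2), Mul(Add(1, Mul(h, Rational(1, 2))), h)), h) = Add(Add(Pow(h, 2), Mul(Add(1, Mul(Rational(1, 2), h)), h)), h) = Add(Add(Pow(h, 2), Mul(h, Add(1, Mul(Rational(1, 2), h)))), h) = Add(h, Pow(h, 2), Mul(h, Add(1, Mul(Rational(1, 2), h)))))
Mul(-73, Add(89, Function('K')(6))) = Mul(-73, Add(89, Mul(Rational(1, 2), 6, Add(4, Mul(3, 6))))) = Mul(-73, Add(89, Mul(Rational(1, 2), 6, Add(4, 18)))) = Mul(-73, Add(89, Mul(Rational(1, 2), 6, 22))) = Mul(-73, Add(89, 66)) = Mul(-73, 155) = -11315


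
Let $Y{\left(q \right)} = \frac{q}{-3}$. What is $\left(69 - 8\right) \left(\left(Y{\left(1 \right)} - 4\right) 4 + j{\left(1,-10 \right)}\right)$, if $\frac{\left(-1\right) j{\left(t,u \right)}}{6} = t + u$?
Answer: $\frac{6710}{3} \approx 2236.7$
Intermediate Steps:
$Y{\left(q \right)} = - \frac{q}{3}$ ($Y{\left(q \right)} = q \left(- \frac{1}{3}\right) = - \frac{q}{3}$)
$j{\left(t,u \right)} = - 6 t - 6 u$ ($j{\left(t,u \right)} = - 6 \left(t + u\right) = - 6 t - 6 u$)
$\left(69 - 8\right) \left(\left(Y{\left(1 \right)} - 4\right) 4 + j{\left(1,-10 \right)}\right) = \left(69 - 8\right) \left(\left(\left(- \frac{1}{3}\right) 1 - 4\right) 4 - -54\right) = 61 \left(\left(- \frac{1}{3} - 4\right) 4 + \left(-6 + 60\right)\right) = 61 \left(\left(- \frac{13}{3}\right) 4 + 54\right) = 61 \left(- \frac{52}{3} + 54\right) = 61 \cdot \frac{110}{3} = \frac{6710}{3}$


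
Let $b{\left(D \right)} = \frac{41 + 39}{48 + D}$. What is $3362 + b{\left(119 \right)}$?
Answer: $\frac{561534}{167} \approx 3362.5$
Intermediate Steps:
$b{\left(D \right)} = \frac{80}{48 + D}$
$3362 + b{\left(119 \right)} = 3362 + \frac{80}{48 + 119} = 3362 + \frac{80}{167} = \frac{561534}{167}$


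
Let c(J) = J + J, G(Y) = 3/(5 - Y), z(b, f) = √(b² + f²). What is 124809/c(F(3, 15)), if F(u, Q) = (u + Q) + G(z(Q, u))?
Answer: 51962147/14926 + 124809*√26/14926 ≈ 3524.0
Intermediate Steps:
F(u, Q) = Q + u - 3/(-5 + √(Q² + u²)) (F(u, Q) = (u + Q) - 3/(-5 + √(Q² + u²)) = (Q + u) - 3/(-5 + √(Q² + u²)) = Q + u - 3/(-5 + √(Q² + u²)))
c(J) = 2*J
124809/c(F(3, 15)) = 124809/((2*(15 + 3 - 3/(-5 + √(15² + 3²))))) = 124809/((2*(15 + 3 - 3/(-5 + √(225 + 9))))) = 124809/((2*(15 + 3 - 3/(-5 + √234)))) = 124809/((2*(15 + 3 - 3/(-5 + 3*√26)))) = 124809/((2*(18 - 3/(-5 + 3*√26)))) = 124809/(36 - 6/(-5 + 3*√26))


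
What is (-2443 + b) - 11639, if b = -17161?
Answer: -31243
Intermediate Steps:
(-2443 + b) - 11639 = (-2443 - 17161) - 11639 = -19604 - 11639 = -31243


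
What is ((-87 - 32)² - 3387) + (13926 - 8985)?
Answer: 15715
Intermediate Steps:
((-87 - 32)² - 3387) + (13926 - 8985) = ((-119)² - 3387) + 4941 = (14161 - 3387) + 4941 = 10774 + 4941 = 15715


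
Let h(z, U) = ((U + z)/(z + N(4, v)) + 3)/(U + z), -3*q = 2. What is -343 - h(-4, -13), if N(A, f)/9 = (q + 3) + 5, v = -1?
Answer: -361353/1054 ≈ -342.84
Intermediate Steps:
q = -2/3 (q = -1/3*2 = -2/3 ≈ -0.66667)
N(A, f) = 66 (N(A, f) = 9*((-2/3 + 3) + 5) = 9*(7/3 + 5) = 9*(22/3) = 66)
h(z, U) = (3 + (U + z)/(66 + z))/(U + z) (h(z, U) = ((U + z)/(z + 66) + 3)/(U + z) = ((U + z)/(66 + z) + 3)/(U + z) = (3 + (U + z)/(66 + z))/(U + z))
-343 - h(-4, -13) = -343 - (198 - 13 + 4*(-4))/((-4)**2 + 66*(-13) + 66*(-4) - 13*(-4)) = -343 - (198 - 13 - 16)/(16 - 858 - 264 + 52) = -343 - 169/(-1054) = -343 - (-1)*169/1054 = -343 - 1*(-169/1054) = -343 + 169/1054 = -361353/1054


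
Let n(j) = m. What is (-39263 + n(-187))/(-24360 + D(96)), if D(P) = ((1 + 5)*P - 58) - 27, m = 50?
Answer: 39213/23869 ≈ 1.6428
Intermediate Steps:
n(j) = 50
D(P) = -85 + 6*P (D(P) = (6*P - 58) - 27 = (-58 + 6*P) - 27 = -85 + 6*P)
(-39263 + n(-187))/(-24360 + D(96)) = (-39263 + 50)/(-24360 + (-85 + 6*96)) = -39213/(-24360 + (-85 + 576)) = -39213/(-24360 + 491) = -39213/(-23869) = -39213*(-1/23869) = 39213/23869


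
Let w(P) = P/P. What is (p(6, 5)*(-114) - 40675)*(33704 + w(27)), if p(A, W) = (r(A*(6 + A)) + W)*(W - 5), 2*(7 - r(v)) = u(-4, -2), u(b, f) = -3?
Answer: -1370950875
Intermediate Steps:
r(v) = 17/2 (r(v) = 7 - ½*(-3) = 7 + 3/2 = 17/2)
w(P) = 1
p(A, W) = (-5 + W)*(17/2 + W) (p(A, W) = (17/2 + W)*(W - 5) = (17/2 + W)*(-5 + W) = (-5 + W)*(17/2 + W))
(p(6, 5)*(-114) - 40675)*(33704 + w(27)) = ((-85/2 + 5² + (7/2)*5)*(-114) - 40675)*(33704 + 1) = ((-85/2 + 25 + 35/2)*(-114) - 40675)*33705 = (0*(-114) - 40675)*33705 = (0 - 40675)*33705 = -40675*33705 = -1370950875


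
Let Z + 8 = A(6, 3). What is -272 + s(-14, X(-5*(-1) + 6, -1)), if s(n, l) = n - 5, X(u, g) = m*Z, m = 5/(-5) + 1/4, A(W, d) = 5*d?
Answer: -291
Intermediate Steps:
Z = 7 (Z = -8 + 5*3 = -8 + 15 = 7)
m = -¾ (m = 5*(-⅕) + 1*(¼) = -1 + ¼ = -¾ ≈ -0.75000)
X(u, g) = -21/4 (X(u, g) = -¾*7 = -21/4)
s(n, l) = -5 + n
-272 + s(-14, X(-5*(-1) + 6, -1)) = -272 + (-5 - 14) = -272 - 19 = -291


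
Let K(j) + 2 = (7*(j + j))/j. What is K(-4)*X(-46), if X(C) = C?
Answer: -552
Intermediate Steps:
K(j) = 12 (K(j) = -2 + (7*(j + j))/j = -2 + (7*(2*j))/j = -2 + (14*j)/j = -2 + 14 = 12)
K(-4)*X(-46) = 12*(-46) = -552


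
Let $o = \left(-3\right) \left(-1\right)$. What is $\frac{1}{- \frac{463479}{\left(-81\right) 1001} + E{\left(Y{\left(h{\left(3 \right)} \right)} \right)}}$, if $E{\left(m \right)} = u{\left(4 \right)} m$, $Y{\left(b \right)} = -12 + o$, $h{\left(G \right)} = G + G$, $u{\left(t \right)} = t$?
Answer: $- \frac{27027}{818479} \approx -0.033021$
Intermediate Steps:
$h{\left(G \right)} = 2 G$
$o = 3$
$Y{\left(b \right)} = -9$ ($Y{\left(b \right)} = -12 + 3 = -9$)
$E{\left(m \right)} = 4 m$
$\frac{1}{- \frac{463479}{\left(-81\right) 1001} + E{\left(Y{\left(h{\left(3 \right)} \right)} \right)}} = \frac{1}{- \frac{463479}{\left(-81\right) 1001} + 4 \left(-9\right)} = \frac{1}{- \frac{463479}{-81081} - 36} = \frac{1}{\left(-463479\right) \left(- \frac{1}{81081}\right) - 36} = \frac{1}{\frac{154493}{27027} - 36} = \frac{1}{- \frac{818479}{27027}} = - \frac{27027}{818479}$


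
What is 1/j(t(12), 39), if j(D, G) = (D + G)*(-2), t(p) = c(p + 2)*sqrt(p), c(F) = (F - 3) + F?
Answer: 13/3986 - 25*sqrt(3)/5979 ≈ -0.0039808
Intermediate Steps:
c(F) = -3 + 2*F (c(F) = (-3 + F) + F = -3 + 2*F)
t(p) = sqrt(p)*(1 + 2*p) (t(p) = (-3 + 2*(p + 2))*sqrt(p) = (-3 + 2*(2 + p))*sqrt(p) = (-3 + (4 + 2*p))*sqrt(p) = (1 + 2*p)*sqrt(p) = sqrt(p)*(1 + 2*p))
j(D, G) = -2*D - 2*G
1/j(t(12), 39) = 1/(-2*sqrt(12)*(1 + 2*12) - 2*39) = 1/(-2*2*sqrt(3)*(1 + 24) - 78) = 1/(-2*2*sqrt(3)*25 - 78) = 1/(-100*sqrt(3) - 78) = 1/(-78 - 100*sqrt(3))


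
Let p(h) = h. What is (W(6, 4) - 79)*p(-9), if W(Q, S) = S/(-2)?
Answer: 729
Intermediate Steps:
W(Q, S) = -S/2 (W(Q, S) = S*(-½) = -S/2)
(W(6, 4) - 79)*p(-9) = (-½*4 - 79)*(-9) = (-2 - 79)*(-9) = -81*(-9) = 729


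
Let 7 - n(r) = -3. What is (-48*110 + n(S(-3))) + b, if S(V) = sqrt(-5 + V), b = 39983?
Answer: 34713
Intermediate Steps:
n(r) = 10 (n(r) = 7 - 1*(-3) = 7 + 3 = 10)
(-48*110 + n(S(-3))) + b = (-48*110 + 10) + 39983 = (-5280 + 10) + 39983 = -5270 + 39983 = 34713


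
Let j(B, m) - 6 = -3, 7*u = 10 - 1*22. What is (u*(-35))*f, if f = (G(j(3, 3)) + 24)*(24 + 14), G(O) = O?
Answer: 61560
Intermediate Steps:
u = -12/7 (u = (10 - 1*22)/7 = (10 - 22)/7 = (1/7)*(-12) = -12/7 ≈ -1.7143)
j(B, m) = 3 (j(B, m) = 6 - 3 = 3)
f = 1026 (f = (3 + 24)*(24 + 14) = 27*38 = 1026)
(u*(-35))*f = -12/7*(-35)*1026 = 60*1026 = 61560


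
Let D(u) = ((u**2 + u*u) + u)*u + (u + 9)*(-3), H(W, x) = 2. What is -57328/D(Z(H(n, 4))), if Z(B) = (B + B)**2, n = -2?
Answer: -57328/8373 ≈ -6.8468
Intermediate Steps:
Z(B) = 4*B**2 (Z(B) = (2*B)**2 = 4*B**2)
D(u) = -27 - 3*u + u*(u + 2*u**2) (D(u) = ((u**2 + u**2) + u)*u + (9 + u)*(-3) = (2*u**2 + u)*u + (-27 - 3*u) = (u + 2*u**2)*u + (-27 - 3*u) = u*(u + 2*u**2) + (-27 - 3*u) = -27 - 3*u + u*(u + 2*u**2))
-57328/D(Z(H(n, 4))) = -57328/(-27 + (4*2**2)**2 - 12*2**2 + 2*(4*2**2)**3) = -57328/(-27 + (4*4)**2 - 12*4 + 2*(4*4)**3) = -57328/(-27 + 16**2 - 3*16 + 2*16**3) = -57328/(-27 + 256 - 48 + 2*4096) = -57328/(-27 + 256 - 48 + 8192) = -57328/8373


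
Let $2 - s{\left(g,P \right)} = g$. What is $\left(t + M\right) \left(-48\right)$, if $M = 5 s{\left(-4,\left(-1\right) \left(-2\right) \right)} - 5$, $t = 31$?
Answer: $-2688$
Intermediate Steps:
$s{\left(g,P \right)} = 2 - g$
$M = 25$ ($M = 5 \left(2 - -4\right) - 5 = 5 \left(2 + 4\right) - 5 = 5 \cdot 6 - 5 = 30 - 5 = 25$)
$\left(t + M\right) \left(-48\right) = \left(31 + 25\right) \left(-48\right) = 56 \left(-48\right) = -2688$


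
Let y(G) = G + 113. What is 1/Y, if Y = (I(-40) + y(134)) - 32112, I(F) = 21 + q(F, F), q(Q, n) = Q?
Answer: -1/31884 ≈ -3.1364e-5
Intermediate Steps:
y(G) = 113 + G
I(F) = 21 + F
Y = -31884 (Y = ((21 - 40) + (113 + 134)) - 32112 = (-19 + 247) - 32112 = 228 - 32112 = -31884)
1/Y = 1/(-31884) = -1/31884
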